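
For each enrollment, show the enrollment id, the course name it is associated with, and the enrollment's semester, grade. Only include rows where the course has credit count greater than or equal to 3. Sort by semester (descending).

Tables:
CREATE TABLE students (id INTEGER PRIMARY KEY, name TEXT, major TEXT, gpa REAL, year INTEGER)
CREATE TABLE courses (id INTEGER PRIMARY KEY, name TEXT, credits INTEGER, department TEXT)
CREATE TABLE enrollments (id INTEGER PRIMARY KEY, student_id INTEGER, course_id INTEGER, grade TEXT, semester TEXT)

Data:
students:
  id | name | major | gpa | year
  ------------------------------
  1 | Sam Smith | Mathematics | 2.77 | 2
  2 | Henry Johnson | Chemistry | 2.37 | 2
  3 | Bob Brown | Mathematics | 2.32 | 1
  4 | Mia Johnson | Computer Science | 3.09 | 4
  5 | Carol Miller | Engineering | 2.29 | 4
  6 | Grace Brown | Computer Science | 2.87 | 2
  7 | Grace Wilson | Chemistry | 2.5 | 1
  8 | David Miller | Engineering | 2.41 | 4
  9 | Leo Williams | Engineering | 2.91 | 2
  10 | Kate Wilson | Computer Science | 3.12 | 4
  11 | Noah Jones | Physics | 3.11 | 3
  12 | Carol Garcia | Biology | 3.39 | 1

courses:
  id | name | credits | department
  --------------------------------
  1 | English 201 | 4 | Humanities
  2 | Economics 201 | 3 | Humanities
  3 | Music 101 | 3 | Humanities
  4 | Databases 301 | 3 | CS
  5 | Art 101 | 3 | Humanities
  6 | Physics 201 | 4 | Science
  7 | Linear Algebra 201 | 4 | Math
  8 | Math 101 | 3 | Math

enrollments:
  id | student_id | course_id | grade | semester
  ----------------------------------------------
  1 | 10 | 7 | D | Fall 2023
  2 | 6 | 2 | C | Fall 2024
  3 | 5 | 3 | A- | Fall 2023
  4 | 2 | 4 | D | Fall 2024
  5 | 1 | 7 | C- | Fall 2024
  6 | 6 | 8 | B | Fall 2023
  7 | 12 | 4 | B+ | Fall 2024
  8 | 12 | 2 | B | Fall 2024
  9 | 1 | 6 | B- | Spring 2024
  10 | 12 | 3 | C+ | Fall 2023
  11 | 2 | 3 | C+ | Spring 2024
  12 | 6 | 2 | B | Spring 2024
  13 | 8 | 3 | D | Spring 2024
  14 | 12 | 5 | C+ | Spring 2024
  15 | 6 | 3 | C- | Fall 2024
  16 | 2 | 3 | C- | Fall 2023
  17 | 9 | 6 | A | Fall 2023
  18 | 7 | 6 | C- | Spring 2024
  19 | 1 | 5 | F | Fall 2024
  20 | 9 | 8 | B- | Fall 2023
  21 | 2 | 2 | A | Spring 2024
SELECT c.id, p.name AS course, c.semester, c.grade FROM enrollments c JOIN courses p ON c.course_id = p.id WHERE p.credits >= 3 ORDER BY c.semester DESC

Execution result:
id | course | semester | grade
9 | Physics 201 | Spring 2024 | B-
11 | Music 101 | Spring 2024 | C+
12 | Economics 201 | Spring 2024 | B
13 | Music 101 | Spring 2024 | D
14 | Art 101 | Spring 2024 | C+
18 | Physics 201 | Spring 2024 | C-
21 | Economics 201 | Spring 2024 | A
2 | Economics 201 | Fall 2024 | C
4 | Databases 301 | Fall 2024 | D
5 | Linear Algebra 201 | Fall 2024 | C-
7 | Databases 301 | Fall 2024 | B+
8 | Economics 201 | Fall 2024 | B
15 | Music 101 | Fall 2024 | C-
19 | Art 101 | Fall 2024 | F
1 | Linear Algebra 201 | Fall 2023 | D
3 | Music 101 | Fall 2023 | A-
6 | Math 101 | Fall 2023 | B
10 | Music 101 | Fall 2023 | C+
16 | Music 101 | Fall 2023 | C-
17 | Physics 201 | Fall 2023 | A
20 | Math 101 | Fall 2023 | B-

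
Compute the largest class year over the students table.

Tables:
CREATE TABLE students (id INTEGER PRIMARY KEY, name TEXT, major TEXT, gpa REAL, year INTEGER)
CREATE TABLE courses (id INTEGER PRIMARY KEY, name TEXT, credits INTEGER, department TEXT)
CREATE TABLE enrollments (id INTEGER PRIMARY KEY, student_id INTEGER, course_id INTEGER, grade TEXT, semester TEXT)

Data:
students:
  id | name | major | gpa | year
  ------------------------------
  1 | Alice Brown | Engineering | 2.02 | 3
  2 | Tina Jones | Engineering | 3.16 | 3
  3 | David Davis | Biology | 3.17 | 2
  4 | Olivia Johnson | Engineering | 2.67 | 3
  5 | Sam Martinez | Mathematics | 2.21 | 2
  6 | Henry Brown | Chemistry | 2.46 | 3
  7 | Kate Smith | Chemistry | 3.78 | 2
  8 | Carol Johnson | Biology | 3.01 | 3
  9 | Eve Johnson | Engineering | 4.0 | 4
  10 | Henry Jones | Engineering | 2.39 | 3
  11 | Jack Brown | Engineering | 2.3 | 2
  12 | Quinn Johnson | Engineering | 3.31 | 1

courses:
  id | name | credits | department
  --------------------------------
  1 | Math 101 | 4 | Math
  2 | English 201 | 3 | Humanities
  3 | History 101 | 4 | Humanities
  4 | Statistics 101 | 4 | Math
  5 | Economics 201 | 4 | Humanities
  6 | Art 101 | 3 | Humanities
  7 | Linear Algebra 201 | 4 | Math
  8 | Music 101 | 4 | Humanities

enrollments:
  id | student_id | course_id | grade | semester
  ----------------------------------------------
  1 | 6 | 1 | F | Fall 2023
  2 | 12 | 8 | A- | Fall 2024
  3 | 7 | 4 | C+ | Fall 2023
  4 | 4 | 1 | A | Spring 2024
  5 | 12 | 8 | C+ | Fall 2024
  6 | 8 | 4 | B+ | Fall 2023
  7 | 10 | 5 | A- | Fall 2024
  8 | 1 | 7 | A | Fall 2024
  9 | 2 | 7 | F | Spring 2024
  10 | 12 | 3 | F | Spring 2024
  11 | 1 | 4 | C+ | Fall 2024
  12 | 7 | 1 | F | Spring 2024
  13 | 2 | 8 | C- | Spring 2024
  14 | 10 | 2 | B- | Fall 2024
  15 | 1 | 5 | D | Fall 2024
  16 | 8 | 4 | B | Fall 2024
SELECT MAX(year) FROM students

Execution result:
4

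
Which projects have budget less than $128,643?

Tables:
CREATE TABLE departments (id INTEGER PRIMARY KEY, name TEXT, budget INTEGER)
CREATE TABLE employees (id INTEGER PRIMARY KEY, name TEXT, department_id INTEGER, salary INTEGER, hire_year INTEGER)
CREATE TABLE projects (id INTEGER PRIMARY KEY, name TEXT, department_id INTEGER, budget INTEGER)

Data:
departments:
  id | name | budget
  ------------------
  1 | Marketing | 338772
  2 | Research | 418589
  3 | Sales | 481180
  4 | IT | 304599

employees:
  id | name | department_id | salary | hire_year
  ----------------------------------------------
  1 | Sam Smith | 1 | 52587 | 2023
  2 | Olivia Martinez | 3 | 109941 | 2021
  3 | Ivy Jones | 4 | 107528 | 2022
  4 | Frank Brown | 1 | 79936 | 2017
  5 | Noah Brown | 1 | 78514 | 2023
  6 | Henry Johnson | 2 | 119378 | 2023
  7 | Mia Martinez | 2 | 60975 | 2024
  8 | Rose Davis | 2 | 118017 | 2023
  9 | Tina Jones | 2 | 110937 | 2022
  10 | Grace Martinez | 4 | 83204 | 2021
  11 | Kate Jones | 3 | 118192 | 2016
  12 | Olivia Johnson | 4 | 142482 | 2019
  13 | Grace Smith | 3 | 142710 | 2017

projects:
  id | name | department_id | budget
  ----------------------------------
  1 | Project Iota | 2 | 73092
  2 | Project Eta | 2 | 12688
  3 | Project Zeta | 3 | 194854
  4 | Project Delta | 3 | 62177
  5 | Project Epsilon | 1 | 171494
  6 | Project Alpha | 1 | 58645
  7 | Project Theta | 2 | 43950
SELECT name, budget FROM projects WHERE budget < 128643

Execution result:
name | budget
Project Iota | 73092
Project Eta | 12688
Project Delta | 62177
Project Alpha | 58645
Project Theta | 43950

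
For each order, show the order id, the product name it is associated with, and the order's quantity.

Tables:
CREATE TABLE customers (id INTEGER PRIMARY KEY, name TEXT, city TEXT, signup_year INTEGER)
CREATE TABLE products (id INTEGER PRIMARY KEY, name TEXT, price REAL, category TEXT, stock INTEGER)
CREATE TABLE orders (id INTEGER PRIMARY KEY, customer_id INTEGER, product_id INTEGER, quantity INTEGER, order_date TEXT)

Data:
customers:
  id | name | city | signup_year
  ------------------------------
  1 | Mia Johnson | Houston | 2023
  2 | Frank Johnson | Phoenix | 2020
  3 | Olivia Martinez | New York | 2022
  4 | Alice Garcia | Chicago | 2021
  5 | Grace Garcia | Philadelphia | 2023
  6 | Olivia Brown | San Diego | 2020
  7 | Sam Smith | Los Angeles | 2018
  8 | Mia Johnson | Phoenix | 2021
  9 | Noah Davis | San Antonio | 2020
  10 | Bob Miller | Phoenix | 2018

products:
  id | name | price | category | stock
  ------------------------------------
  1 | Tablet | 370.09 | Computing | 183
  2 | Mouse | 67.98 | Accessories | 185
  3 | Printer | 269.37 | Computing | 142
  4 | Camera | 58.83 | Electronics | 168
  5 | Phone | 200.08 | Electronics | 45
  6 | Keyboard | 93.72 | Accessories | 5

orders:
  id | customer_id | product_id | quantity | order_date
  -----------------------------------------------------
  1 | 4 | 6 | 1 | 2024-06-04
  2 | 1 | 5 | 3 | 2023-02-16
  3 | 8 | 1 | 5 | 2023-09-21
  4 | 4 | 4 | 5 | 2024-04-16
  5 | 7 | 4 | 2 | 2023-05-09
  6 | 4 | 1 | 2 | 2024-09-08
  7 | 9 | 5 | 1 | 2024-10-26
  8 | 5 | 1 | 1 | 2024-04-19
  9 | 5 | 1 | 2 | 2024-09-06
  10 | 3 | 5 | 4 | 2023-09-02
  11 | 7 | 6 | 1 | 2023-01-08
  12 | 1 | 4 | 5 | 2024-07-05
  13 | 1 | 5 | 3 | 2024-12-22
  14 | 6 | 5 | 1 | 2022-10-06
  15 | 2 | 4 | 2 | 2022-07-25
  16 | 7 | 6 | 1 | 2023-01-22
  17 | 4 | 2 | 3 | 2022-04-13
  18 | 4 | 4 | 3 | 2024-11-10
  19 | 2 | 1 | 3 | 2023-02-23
SELECT c.id, p.name AS product, c.quantity FROM orders c JOIN products p ON c.product_id = p.id

Execution result:
id | product | quantity
1 | Keyboard | 1
2 | Phone | 3
3 | Tablet | 5
4 | Camera | 5
5 | Camera | 2
6 | Tablet | 2
7 | Phone | 1
8 | Tablet | 1
9 | Tablet | 2
10 | Phone | 4
11 | Keyboard | 1
12 | Camera | 5
13 | Phone | 3
14 | Phone | 1
15 | Camera | 2
16 | Keyboard | 1
17 | Mouse | 3
18 | Camera | 3
19 | Tablet | 3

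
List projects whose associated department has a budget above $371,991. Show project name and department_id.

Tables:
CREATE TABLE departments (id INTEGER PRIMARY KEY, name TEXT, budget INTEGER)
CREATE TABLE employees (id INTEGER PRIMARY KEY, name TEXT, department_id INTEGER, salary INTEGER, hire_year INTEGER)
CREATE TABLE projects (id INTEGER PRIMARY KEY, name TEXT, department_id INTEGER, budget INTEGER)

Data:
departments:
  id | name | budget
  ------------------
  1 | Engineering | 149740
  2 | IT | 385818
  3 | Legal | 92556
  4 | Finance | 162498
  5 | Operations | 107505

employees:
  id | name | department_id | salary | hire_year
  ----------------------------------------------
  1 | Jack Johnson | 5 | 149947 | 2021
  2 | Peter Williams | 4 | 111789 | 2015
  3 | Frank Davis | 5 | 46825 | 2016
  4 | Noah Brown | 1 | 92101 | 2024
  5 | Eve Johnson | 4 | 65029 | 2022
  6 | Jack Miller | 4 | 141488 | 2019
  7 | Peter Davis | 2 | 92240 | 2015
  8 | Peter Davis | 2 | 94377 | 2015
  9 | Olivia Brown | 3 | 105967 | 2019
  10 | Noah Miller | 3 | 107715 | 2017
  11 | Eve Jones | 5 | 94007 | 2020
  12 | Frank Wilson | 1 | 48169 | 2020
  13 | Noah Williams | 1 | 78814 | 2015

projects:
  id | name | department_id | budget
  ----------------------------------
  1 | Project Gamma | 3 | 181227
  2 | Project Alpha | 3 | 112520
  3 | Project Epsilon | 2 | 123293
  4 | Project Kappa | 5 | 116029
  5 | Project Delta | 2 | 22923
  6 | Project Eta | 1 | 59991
SELECT name, department_id FROM projects WHERE department_id IN (SELECT id FROM departments WHERE budget > 371991)

Execution result:
name | department_id
Project Epsilon | 2
Project Delta | 2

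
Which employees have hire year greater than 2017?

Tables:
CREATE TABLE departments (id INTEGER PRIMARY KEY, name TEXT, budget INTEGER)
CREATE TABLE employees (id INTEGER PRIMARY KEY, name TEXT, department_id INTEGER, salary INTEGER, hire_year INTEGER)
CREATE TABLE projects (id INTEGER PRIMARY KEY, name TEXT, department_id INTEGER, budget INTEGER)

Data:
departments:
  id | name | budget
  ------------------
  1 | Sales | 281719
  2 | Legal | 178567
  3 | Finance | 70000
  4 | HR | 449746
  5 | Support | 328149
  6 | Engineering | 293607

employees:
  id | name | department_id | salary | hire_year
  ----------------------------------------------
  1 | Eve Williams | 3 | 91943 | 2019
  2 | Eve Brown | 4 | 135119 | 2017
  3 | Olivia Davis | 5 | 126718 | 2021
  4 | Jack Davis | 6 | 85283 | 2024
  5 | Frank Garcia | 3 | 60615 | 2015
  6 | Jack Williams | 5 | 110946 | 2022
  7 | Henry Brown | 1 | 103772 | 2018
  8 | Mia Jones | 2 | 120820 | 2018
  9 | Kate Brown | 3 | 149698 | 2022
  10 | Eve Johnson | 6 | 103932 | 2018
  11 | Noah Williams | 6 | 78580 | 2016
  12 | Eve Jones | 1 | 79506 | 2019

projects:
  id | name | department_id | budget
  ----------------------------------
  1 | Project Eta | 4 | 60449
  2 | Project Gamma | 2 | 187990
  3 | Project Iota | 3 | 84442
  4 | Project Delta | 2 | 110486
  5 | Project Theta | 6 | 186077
SELECT name, hire_year FROM employees WHERE hire_year > 2017

Execution result:
name | hire_year
Eve Williams | 2019
Olivia Davis | 2021
Jack Davis | 2024
Jack Williams | 2022
Henry Brown | 2018
Mia Jones | 2018
Kate Brown | 2022
Eve Johnson | 2018
Eve Jones | 2019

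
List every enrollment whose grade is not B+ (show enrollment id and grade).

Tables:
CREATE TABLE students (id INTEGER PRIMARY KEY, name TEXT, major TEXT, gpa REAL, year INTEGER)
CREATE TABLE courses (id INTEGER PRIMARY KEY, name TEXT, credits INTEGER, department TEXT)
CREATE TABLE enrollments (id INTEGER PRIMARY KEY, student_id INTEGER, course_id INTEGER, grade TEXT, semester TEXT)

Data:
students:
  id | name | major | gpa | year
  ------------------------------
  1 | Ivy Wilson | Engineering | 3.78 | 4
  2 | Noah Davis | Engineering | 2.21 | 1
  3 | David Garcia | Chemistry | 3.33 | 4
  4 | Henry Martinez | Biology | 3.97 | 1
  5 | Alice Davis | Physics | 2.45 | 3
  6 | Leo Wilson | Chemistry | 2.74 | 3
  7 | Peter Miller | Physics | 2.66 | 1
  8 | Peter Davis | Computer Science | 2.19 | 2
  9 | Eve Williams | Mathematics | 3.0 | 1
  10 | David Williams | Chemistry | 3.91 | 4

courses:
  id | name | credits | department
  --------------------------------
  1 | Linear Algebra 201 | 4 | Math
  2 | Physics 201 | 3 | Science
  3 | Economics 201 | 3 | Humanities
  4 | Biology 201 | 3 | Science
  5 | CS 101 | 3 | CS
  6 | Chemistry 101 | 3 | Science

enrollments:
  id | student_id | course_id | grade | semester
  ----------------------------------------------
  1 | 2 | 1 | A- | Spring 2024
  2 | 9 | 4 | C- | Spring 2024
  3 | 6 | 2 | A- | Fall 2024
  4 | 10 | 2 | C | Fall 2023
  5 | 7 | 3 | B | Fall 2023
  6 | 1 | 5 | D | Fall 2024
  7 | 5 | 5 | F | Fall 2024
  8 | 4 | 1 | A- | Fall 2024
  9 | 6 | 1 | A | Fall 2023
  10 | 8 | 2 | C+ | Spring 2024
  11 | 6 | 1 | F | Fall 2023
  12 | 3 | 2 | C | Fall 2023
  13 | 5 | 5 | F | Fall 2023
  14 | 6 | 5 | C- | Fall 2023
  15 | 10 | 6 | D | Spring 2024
SELECT id, grade FROM enrollments WHERE grade <> 'B+'

Execution result:
id | grade
1 | A-
2 | C-
3 | A-
4 | C
5 | B
6 | D
7 | F
8 | A-
9 | A
10 | C+
11 | F
12 | C
13 | F
14 | C-
15 | D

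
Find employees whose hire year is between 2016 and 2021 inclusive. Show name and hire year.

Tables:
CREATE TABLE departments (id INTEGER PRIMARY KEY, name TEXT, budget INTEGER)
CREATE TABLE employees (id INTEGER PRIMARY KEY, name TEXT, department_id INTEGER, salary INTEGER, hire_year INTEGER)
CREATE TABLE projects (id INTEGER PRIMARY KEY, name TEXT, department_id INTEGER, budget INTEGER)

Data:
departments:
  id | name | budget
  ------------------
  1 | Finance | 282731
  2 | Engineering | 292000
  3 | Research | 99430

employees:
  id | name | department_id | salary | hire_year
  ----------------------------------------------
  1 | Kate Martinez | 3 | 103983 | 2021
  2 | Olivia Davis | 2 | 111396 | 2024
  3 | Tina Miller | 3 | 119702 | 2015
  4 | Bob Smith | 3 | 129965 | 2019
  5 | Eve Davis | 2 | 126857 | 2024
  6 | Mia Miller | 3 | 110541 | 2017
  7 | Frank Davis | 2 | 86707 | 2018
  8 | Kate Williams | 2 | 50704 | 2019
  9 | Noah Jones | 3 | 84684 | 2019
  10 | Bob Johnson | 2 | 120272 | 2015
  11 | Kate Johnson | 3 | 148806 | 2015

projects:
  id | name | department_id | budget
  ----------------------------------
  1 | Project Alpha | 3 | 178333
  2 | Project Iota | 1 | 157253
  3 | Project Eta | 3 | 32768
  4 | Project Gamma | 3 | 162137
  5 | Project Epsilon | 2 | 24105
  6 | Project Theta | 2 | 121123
SELECT name, hire_year FROM employees WHERE hire_year BETWEEN 2016 AND 2021

Execution result:
name | hire_year
Kate Martinez | 2021
Bob Smith | 2019
Mia Miller | 2017
Frank Davis | 2018
Kate Williams | 2019
Noah Jones | 2019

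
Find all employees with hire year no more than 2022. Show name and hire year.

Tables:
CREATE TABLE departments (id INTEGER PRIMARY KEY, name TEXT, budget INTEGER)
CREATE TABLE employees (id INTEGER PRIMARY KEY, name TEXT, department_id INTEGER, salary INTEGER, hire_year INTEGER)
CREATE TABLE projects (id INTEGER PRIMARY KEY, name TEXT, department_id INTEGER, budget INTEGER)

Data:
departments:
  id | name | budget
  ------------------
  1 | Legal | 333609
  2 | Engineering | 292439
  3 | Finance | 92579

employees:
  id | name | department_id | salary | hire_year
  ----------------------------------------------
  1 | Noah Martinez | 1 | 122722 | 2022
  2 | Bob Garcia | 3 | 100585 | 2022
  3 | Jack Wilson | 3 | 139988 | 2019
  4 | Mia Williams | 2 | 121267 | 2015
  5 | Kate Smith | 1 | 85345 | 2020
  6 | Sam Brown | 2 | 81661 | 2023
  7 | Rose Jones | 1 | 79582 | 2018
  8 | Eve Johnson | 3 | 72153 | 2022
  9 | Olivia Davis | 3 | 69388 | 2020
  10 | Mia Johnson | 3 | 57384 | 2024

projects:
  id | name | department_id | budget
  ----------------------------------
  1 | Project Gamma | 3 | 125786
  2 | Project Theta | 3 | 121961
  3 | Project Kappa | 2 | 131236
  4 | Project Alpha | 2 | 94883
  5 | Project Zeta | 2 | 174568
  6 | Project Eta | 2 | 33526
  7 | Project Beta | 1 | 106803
SELECT name, hire_year FROM employees WHERE hire_year <= 2022

Execution result:
name | hire_year
Noah Martinez | 2022
Bob Garcia | 2022
Jack Wilson | 2019
Mia Williams | 2015
Kate Smith | 2020
Rose Jones | 2018
Eve Johnson | 2022
Olivia Davis | 2020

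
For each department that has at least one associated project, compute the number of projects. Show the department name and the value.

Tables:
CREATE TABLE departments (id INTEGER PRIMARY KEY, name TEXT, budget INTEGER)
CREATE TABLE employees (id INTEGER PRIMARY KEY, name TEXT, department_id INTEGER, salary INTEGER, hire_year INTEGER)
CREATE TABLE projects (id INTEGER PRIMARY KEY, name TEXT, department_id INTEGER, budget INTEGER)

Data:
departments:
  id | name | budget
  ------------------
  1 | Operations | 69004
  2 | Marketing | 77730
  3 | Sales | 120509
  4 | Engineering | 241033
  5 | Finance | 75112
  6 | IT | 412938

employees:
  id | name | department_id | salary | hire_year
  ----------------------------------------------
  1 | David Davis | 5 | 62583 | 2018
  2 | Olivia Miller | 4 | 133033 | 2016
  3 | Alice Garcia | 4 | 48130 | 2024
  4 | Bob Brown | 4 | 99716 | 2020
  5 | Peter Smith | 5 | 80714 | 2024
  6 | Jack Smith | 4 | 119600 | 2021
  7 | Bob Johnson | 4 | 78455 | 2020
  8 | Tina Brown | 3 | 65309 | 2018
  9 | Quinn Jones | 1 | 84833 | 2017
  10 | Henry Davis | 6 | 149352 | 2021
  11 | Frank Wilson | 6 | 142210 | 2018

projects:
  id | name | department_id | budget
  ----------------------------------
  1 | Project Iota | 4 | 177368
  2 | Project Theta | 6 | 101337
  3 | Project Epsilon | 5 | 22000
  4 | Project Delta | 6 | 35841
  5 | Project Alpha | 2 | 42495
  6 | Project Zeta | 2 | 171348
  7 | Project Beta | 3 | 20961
SELECT p.name, COUNT(*) AS n FROM projects c JOIN departments p ON c.department_id = p.id GROUP BY p.id, p.name

Execution result:
name | n
Marketing | 2
Sales | 1
Engineering | 1
Finance | 1
IT | 2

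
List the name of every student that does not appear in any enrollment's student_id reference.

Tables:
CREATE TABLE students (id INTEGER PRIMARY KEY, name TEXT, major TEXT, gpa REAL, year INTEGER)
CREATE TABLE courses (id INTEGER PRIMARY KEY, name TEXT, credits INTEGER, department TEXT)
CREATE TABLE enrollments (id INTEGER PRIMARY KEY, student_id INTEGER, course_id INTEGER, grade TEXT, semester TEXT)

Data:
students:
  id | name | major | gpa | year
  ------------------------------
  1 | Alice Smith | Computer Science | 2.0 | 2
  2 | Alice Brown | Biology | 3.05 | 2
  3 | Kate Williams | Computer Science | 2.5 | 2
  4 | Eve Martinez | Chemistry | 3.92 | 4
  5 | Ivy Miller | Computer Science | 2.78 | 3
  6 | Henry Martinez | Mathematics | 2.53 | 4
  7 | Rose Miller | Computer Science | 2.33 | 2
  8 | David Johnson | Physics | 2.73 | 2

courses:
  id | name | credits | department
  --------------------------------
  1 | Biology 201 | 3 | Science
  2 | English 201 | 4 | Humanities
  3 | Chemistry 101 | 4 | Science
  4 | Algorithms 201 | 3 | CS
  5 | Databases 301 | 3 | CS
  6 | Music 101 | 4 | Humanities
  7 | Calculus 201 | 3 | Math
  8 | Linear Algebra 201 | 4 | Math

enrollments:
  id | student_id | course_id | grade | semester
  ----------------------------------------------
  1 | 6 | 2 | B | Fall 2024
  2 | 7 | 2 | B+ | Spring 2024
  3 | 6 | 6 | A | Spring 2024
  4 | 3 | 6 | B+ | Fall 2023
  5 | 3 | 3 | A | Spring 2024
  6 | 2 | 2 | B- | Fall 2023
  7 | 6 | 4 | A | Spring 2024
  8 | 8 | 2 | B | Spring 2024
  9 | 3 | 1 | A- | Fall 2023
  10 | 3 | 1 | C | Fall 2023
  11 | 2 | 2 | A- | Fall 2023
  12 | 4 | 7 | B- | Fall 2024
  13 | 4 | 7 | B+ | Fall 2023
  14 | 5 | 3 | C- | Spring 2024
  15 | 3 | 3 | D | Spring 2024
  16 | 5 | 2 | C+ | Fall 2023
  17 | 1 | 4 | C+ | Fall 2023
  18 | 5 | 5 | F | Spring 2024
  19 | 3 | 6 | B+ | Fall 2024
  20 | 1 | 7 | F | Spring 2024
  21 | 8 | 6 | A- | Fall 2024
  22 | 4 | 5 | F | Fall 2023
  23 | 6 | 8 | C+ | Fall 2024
SELECT p.name FROM students p LEFT JOIN enrollments c ON c.student_id = p.id WHERE c.id IS NULL

Execution result:
(no rows)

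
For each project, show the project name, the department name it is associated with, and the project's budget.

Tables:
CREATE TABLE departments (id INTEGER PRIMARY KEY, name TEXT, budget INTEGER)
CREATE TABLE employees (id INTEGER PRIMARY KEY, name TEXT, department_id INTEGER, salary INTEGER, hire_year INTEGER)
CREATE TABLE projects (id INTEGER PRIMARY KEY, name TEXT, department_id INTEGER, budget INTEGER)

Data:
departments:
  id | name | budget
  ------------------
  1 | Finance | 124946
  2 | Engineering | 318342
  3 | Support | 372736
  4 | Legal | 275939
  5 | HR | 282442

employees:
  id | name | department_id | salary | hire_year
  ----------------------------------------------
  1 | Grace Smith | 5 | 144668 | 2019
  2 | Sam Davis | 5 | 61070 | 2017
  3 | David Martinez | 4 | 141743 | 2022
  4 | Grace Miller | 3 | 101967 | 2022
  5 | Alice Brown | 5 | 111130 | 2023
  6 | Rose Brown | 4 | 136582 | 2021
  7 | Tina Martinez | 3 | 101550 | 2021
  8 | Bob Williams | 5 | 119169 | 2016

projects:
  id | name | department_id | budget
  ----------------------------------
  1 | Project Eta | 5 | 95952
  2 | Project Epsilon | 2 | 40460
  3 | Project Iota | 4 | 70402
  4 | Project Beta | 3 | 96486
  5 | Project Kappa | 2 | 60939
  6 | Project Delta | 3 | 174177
SELECT c.name, p.name AS department, c.budget FROM projects c JOIN departments p ON c.department_id = p.id

Execution result:
name | department | budget
Project Eta | HR | 95952
Project Epsilon | Engineering | 40460
Project Iota | Legal | 70402
Project Beta | Support | 96486
Project Kappa | Engineering | 60939
Project Delta | Support | 174177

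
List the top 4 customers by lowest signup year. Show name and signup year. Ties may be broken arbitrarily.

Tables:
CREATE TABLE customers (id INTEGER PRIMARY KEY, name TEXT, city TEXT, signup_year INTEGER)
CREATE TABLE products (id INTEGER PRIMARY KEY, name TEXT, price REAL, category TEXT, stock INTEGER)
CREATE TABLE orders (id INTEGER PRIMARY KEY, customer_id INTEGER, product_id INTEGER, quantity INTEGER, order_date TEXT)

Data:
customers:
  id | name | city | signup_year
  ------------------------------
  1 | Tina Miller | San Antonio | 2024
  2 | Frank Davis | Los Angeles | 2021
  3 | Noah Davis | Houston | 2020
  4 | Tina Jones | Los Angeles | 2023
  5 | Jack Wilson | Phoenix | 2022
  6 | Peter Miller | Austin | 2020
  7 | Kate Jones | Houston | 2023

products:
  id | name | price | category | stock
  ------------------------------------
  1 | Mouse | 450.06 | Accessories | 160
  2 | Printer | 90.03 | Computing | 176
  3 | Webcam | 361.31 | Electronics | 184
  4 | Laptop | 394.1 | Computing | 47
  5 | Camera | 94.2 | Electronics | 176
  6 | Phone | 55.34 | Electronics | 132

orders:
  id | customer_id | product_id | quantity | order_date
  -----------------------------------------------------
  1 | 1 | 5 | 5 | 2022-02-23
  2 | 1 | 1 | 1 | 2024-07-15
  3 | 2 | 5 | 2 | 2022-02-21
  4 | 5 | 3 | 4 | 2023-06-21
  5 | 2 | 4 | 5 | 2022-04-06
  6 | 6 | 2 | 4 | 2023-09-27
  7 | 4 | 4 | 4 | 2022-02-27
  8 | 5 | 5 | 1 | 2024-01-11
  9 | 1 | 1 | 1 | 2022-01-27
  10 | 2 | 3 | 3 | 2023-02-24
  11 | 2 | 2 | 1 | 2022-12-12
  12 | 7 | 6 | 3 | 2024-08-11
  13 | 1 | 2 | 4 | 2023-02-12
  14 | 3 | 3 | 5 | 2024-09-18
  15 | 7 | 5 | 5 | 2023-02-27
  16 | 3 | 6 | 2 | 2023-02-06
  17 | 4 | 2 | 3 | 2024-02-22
SELECT name, signup_year FROM customers ORDER BY signup_year ASC LIMIT 4

Execution result:
name | signup_year
Noah Davis | 2020
Peter Miller | 2020
Frank Davis | 2021
Jack Wilson | 2022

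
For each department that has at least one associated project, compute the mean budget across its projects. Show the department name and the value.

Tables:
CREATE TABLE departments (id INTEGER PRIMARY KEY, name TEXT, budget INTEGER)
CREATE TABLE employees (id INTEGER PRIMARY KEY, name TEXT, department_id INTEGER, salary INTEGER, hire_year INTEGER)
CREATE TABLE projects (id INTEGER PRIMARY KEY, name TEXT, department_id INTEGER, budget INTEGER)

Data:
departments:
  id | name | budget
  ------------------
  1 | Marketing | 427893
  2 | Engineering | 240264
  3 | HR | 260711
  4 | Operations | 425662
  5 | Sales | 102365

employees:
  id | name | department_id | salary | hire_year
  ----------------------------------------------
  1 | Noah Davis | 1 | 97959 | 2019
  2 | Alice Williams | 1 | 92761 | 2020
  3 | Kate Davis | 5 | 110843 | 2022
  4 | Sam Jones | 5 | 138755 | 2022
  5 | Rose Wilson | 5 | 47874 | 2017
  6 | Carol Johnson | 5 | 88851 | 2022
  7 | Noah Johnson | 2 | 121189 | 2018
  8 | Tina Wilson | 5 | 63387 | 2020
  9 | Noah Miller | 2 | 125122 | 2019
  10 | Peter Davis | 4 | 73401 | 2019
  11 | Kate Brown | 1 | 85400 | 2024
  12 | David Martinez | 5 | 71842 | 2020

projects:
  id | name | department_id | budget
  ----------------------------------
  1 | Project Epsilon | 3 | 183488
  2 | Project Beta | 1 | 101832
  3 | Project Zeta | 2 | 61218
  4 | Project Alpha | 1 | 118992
SELECT p.name, AVG(c.budget) AS avg_budget FROM projects c JOIN departments p ON c.department_id = p.id GROUP BY p.id, p.name

Execution result:
name | avg_budget
Marketing | 110412.00
Engineering | 61218.00
HR | 183488.00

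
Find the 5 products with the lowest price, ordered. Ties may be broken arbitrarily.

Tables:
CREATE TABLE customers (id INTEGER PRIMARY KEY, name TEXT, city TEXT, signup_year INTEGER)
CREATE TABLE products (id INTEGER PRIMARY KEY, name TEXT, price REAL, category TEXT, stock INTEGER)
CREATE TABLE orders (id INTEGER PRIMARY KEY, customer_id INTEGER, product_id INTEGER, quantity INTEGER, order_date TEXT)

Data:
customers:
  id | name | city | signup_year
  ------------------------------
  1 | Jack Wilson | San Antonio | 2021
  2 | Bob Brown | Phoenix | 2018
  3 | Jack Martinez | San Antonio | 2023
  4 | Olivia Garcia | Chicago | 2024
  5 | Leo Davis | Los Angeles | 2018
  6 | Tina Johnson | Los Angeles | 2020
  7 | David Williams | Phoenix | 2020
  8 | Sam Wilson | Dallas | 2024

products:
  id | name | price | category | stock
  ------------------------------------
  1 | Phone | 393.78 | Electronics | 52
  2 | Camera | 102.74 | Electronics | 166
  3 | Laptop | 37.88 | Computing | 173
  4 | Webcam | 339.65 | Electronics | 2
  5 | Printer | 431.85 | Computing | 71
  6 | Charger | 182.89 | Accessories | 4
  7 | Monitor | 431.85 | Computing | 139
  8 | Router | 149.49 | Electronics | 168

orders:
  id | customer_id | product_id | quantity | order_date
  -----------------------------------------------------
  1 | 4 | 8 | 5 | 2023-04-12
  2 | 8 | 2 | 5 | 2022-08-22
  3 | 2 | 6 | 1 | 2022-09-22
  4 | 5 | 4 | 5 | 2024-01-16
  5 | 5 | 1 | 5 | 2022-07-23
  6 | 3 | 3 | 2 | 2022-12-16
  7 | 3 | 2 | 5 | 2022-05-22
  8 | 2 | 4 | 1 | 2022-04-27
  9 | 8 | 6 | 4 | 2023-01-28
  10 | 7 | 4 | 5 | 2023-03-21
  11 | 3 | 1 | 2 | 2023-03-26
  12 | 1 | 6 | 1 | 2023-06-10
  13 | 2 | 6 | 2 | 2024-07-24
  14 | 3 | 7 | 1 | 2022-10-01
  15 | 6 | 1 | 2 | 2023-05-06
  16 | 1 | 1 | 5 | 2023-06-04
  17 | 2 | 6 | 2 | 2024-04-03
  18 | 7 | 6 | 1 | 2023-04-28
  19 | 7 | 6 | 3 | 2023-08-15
SELECT name, price FROM products ORDER BY price ASC LIMIT 5

Execution result:
name | price
Laptop | 37.88
Camera | 102.74
Router | 149.49
Charger | 182.89
Webcam | 339.65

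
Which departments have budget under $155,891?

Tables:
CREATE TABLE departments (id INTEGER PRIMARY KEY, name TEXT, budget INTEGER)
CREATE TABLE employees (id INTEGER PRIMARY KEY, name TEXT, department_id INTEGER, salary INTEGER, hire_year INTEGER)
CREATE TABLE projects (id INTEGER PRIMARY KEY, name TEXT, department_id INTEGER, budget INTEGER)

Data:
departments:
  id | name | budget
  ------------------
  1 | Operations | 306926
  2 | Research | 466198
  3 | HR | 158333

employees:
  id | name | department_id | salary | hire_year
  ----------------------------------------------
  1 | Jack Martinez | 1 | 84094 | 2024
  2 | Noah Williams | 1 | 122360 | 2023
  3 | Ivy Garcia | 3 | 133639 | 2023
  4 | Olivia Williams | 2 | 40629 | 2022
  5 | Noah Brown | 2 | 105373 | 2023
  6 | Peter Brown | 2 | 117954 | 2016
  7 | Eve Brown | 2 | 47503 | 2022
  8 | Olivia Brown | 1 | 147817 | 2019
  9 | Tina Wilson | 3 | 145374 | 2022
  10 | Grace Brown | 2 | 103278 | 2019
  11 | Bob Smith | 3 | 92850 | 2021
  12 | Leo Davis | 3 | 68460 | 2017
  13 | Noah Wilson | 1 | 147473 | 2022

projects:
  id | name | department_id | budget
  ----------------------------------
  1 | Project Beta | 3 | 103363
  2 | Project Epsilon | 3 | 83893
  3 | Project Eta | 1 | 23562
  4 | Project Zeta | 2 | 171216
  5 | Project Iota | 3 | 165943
SELECT name, budget FROM departments WHERE budget < 155891

Execution result:
(no rows)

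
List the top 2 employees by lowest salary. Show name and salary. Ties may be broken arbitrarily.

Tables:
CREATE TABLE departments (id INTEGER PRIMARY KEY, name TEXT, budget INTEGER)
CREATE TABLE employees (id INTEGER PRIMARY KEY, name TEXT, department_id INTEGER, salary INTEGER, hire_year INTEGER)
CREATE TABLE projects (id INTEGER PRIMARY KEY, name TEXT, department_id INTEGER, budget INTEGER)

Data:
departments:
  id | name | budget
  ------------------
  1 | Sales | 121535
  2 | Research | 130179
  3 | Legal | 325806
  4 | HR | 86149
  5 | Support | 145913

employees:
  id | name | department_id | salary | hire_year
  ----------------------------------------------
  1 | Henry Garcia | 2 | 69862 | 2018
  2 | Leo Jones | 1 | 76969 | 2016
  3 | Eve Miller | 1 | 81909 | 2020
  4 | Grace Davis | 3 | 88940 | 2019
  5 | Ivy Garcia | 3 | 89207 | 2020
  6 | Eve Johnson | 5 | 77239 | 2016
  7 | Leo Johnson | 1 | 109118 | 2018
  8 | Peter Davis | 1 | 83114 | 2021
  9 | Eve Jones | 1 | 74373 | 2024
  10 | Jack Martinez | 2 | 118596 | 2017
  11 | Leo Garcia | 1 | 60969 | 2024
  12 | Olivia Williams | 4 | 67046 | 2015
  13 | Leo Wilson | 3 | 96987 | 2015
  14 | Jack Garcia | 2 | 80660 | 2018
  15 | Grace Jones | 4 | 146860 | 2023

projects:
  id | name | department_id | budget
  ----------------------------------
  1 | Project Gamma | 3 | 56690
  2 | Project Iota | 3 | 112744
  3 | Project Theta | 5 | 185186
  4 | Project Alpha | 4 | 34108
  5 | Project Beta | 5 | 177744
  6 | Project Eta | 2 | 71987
SELECT name, salary FROM employees ORDER BY salary ASC LIMIT 2

Execution result:
name | salary
Leo Garcia | 60969
Olivia Williams | 67046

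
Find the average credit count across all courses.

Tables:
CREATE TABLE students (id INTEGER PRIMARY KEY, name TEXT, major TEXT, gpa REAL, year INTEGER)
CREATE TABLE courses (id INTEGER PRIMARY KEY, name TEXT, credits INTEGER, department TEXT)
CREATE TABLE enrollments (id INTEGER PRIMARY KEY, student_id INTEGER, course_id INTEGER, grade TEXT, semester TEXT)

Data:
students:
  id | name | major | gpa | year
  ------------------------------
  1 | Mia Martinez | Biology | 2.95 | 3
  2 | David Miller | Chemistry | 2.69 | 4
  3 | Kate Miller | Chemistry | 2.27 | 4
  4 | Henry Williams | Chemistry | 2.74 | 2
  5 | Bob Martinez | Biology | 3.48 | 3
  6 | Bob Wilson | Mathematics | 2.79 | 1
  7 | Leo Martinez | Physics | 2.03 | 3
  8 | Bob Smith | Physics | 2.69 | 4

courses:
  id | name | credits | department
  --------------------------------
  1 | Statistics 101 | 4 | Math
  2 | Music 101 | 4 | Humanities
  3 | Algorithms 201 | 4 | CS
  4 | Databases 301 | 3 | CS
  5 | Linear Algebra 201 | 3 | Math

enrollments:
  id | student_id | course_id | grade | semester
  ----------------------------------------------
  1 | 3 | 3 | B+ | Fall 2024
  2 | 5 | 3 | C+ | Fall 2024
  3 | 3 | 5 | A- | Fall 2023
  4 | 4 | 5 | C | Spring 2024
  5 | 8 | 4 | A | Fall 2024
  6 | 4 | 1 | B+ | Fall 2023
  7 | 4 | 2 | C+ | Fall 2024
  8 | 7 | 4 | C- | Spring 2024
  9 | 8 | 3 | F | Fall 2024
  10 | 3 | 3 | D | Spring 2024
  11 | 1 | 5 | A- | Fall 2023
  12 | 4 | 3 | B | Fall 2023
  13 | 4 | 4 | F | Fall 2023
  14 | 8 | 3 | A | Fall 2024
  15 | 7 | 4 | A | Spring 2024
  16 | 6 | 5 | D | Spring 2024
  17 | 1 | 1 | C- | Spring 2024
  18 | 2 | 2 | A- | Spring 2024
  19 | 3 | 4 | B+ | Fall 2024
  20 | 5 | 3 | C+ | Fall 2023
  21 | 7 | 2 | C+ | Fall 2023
SELECT AVG(credits) FROM courses

Execution result:
3.60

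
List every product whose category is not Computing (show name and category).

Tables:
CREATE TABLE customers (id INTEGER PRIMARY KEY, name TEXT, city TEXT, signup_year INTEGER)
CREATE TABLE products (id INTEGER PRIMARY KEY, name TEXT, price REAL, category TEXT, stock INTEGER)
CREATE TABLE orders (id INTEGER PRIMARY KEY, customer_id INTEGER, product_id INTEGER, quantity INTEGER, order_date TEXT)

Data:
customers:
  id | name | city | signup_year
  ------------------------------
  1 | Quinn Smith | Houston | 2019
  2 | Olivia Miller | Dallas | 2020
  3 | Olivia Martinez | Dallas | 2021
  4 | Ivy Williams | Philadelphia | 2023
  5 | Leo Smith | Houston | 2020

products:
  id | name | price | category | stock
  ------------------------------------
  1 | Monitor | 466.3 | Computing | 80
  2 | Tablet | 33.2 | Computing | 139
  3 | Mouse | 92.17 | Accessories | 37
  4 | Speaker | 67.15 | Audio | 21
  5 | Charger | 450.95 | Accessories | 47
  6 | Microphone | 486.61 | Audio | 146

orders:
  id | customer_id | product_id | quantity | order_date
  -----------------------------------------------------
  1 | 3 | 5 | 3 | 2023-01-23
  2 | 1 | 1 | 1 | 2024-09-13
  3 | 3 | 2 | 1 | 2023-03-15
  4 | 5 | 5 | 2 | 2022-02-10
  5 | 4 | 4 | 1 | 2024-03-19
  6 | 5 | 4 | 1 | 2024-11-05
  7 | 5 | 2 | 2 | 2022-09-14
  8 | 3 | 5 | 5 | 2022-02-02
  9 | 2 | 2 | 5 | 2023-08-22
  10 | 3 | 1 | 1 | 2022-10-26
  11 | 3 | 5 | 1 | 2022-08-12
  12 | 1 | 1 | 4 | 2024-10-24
SELECT name, category FROM products WHERE category <> 'Computing'

Execution result:
name | category
Mouse | Accessories
Speaker | Audio
Charger | Accessories
Microphone | Audio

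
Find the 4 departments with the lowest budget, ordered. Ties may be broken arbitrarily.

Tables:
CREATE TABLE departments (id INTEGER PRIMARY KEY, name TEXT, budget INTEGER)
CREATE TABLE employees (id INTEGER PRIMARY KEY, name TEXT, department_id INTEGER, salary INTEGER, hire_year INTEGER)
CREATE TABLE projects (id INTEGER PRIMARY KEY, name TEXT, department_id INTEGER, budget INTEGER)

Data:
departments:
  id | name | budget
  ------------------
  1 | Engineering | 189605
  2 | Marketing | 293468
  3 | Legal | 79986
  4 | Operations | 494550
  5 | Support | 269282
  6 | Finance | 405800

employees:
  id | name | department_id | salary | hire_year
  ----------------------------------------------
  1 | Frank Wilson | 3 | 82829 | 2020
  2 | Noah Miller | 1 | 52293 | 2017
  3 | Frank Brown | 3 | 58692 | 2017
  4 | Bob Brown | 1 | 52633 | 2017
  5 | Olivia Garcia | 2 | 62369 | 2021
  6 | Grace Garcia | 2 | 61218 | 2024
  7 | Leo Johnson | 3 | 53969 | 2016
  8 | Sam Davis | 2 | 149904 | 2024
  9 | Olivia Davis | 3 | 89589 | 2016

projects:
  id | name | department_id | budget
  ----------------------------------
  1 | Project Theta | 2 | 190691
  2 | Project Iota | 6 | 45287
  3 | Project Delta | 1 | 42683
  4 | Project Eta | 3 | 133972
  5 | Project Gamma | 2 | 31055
SELECT name, budget FROM departments ORDER BY budget ASC LIMIT 4

Execution result:
name | budget
Legal | 79986
Engineering | 189605
Support | 269282
Marketing | 293468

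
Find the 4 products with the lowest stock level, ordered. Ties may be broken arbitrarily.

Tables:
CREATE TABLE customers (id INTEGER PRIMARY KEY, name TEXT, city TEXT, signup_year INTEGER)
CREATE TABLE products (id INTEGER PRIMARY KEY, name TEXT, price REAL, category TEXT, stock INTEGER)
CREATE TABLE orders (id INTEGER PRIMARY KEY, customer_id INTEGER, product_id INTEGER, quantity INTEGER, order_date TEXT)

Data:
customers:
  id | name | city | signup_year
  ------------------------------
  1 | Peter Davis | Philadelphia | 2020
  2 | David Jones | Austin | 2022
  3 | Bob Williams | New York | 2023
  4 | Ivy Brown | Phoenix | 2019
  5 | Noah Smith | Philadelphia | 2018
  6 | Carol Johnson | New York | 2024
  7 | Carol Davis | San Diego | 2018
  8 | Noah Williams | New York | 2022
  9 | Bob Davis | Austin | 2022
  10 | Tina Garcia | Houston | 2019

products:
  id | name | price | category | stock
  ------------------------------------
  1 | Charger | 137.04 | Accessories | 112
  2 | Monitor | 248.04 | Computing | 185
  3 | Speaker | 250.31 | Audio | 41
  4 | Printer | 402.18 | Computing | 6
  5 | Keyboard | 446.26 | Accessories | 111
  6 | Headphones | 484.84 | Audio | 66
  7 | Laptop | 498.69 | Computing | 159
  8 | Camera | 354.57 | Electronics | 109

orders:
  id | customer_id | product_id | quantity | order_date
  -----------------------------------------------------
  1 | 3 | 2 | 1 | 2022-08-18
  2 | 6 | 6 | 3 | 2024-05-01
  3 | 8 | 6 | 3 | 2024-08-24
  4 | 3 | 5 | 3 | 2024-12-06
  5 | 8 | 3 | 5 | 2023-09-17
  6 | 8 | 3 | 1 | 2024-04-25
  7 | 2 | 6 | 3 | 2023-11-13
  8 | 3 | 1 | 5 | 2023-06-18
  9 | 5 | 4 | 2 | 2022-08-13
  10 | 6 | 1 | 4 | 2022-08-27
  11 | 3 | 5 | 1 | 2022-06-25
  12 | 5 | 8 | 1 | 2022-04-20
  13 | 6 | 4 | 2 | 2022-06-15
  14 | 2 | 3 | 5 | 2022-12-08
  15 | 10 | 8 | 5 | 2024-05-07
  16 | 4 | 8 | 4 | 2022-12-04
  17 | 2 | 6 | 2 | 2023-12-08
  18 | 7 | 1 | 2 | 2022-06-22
SELECT name, stock FROM products ORDER BY stock ASC LIMIT 4

Execution result:
name | stock
Printer | 6
Speaker | 41
Headphones | 66
Camera | 109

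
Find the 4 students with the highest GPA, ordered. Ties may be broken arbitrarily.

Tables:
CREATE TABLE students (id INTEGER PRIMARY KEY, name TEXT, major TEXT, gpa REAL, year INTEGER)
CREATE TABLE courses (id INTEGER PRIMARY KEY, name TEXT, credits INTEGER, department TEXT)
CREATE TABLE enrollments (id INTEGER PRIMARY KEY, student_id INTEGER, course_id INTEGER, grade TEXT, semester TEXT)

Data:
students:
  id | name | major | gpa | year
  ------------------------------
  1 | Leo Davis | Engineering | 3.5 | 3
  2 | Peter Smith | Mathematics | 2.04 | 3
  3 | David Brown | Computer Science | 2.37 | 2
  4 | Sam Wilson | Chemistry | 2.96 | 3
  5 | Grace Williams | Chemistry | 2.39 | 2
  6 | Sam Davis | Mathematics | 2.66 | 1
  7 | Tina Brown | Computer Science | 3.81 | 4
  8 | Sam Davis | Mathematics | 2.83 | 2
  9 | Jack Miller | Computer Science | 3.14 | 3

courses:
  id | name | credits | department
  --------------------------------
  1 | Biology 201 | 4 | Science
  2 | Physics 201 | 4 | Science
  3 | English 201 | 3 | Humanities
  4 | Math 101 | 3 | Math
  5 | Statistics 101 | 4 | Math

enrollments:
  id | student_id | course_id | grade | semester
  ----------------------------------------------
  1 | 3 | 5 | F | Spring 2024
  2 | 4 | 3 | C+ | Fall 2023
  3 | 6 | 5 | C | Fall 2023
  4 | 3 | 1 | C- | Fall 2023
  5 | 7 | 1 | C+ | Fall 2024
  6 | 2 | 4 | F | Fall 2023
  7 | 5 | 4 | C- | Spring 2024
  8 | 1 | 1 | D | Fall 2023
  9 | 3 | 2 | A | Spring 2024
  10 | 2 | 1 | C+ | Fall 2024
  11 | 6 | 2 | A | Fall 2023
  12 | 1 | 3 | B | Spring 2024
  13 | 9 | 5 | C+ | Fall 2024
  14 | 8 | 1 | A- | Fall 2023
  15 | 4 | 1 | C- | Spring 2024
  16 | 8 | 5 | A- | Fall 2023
SELECT name, gpa FROM students ORDER BY gpa DESC LIMIT 4

Execution result:
name | gpa
Tina Brown | 3.81
Leo Davis | 3.50
Jack Miller | 3.14
Sam Wilson | 2.96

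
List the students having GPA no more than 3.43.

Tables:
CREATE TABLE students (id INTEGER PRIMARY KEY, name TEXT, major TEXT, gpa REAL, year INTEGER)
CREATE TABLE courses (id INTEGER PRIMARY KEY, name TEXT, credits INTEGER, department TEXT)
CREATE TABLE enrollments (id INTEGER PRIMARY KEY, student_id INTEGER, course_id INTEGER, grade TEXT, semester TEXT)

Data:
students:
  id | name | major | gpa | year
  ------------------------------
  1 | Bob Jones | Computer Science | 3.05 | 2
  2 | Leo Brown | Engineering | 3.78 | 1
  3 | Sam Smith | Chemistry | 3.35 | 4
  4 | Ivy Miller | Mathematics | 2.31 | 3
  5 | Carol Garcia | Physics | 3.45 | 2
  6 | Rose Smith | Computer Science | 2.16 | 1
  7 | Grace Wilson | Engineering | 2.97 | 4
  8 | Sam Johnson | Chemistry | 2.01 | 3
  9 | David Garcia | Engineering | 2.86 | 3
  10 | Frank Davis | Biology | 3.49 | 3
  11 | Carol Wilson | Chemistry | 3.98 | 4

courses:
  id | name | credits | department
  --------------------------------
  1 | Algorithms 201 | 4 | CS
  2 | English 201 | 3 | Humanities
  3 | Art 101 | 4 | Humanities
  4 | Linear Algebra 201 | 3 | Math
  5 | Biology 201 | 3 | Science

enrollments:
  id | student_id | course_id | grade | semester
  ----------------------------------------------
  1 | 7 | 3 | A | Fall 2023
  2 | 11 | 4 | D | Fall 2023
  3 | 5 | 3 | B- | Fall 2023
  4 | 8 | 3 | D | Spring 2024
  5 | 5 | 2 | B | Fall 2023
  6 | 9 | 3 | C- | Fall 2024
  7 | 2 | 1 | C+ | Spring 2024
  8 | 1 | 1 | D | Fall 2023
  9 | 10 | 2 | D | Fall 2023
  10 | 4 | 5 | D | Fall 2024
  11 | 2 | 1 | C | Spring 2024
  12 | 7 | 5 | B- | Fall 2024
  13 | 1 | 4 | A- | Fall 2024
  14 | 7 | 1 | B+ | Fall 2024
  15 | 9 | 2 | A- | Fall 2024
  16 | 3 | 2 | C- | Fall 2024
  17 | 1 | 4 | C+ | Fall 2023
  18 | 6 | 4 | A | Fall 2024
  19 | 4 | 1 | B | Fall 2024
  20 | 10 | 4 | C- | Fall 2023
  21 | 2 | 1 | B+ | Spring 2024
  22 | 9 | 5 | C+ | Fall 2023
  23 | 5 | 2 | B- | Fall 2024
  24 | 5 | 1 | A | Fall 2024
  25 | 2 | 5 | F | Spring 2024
SELECT name, gpa FROM students WHERE gpa <= 3.43

Execution result:
name | gpa
Bob Jones | 3.05
Sam Smith | 3.35
Ivy Miller | 2.31
Rose Smith | 2.16
Grace Wilson | 2.97
Sam Johnson | 2.01
David Garcia | 2.86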